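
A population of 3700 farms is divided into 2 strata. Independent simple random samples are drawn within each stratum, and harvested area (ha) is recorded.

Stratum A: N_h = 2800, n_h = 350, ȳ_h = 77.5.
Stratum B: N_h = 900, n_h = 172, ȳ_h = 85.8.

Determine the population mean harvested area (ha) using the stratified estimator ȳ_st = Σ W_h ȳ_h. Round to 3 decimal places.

ȳ_st ≈ 79.519

N = Σ N_h = 3700. Stratum weights W_h = N_h/N.
ȳ_st = (2800·77.5 + 900·85.8) / 3700 = 79.51892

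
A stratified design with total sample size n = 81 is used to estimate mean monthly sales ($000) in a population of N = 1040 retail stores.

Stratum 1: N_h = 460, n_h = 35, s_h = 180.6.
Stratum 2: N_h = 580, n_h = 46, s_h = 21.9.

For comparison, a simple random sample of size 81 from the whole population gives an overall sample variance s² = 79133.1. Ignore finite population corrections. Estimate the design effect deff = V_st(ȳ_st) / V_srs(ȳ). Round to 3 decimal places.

V̂(ȳ_st) = Σ W_h² s_h²/n_h, with W_h = N_h/N and N = 1040:
  stratum 1: (460/1040)²·180.6²/35 = 182.312
  stratum 2: (580/1040)²·21.9²/46 = 3.2428
V_st = 185.555
V_srs = s²/n = 79133.1/81 = 976.952
deff = V_st / V_srs = 185.555/976.952 = 0.1899

deff ≈ 0.190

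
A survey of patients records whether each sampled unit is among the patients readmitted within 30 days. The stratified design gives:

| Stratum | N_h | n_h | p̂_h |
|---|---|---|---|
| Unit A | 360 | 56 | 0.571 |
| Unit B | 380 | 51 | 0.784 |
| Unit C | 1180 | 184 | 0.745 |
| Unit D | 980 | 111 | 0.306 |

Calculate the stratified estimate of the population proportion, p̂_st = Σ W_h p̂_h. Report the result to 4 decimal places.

p̂_st ≈ 0.5802

N = 2900; stratum weights W_h = N_h/N.
p̂_st = Σ W_h p̂_h = (360·0.571 + 380·0.784 + 1180·0.745 + 980·0.306)/2900 = 0.58016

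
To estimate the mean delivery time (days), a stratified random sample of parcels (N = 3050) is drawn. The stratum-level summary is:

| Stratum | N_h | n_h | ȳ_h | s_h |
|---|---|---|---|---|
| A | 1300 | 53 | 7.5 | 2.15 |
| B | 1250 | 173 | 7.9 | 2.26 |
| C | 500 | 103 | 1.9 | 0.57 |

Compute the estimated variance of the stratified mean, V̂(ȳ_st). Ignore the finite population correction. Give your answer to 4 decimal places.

V̂(ȳ_st) ≈ 0.0209

V̂(ȳ_st) = Σ W_h² s_h²/n_h, with W_h = N_h/N and N = 3050:
  stratum A: (1300/3050)²·2.15²/53 = 0.0158448
  stratum B: (1250/3050)²·2.26²/173 = 0.00495897
  stratum C: (500/3050)²·0.57²/103 = 8.47721e-05
V̂(ȳ_st) = 0.0208886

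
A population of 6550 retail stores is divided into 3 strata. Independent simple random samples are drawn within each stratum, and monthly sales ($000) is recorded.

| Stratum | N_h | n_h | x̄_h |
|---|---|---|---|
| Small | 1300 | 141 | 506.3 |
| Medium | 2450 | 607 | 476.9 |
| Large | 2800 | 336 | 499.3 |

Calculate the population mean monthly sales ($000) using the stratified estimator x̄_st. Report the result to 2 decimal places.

N = Σ N_h = 6550. Stratum weights W_h = N_h/N.
x̄_st = (1300·506.3 + 2450·476.9 + 2800·499.3) / 6550 = 492.3107

x̄_st ≈ 492.31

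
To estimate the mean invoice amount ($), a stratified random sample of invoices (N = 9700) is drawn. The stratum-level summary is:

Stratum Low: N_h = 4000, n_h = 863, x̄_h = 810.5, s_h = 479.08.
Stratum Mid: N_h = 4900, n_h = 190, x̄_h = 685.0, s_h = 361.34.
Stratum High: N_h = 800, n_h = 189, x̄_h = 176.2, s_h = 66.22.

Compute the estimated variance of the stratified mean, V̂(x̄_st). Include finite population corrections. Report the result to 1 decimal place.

V̂(x̄_st) ≈ 204.1

V̂(x̄_st) = Σ W_h² (1 − n_h/N_h) s_h²/n_h, with W_h = N_h/N and N = 9700:
  stratum Low: (4000/9700)²·(1 − 863/4000)·479.08²/863 = 35.468
  stratum Mid: (4900/9700)²·(1 − 190/4900)·361.34²/190 = 168.559
  stratum High: (800/9700)²·(1 − 189/800)·66.22²/189 = 0.120533
V̂(x̄_st) = 204.148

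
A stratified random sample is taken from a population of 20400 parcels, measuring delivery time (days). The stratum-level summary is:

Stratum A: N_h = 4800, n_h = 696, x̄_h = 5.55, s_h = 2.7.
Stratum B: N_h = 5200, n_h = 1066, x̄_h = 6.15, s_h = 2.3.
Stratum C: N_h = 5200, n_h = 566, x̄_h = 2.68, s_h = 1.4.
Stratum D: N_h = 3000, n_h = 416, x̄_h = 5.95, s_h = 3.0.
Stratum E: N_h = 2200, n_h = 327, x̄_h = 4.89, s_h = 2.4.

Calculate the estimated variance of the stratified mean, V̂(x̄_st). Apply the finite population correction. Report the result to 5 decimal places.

V̂(x̄_st) ≈ 0.00153

V̂(x̄_st) = Σ W_h² (1 − n_h/N_h) s_h²/n_h, with W_h = N_h/N and N = 20400:
  stratum A: (4800/20400)²·(1 − 696/4800)·2.7²/696 = 0.0004958
  stratum B: (5200/20400)²·(1 − 1066/5200)·2.3²/1066 = 0.000256337
  stratum C: (5200/20400)²·(1 − 566/5200)·1.4²/566 = 0.000200511
  stratum D: (3000/20400)²·(1 − 416/3000)·3.0²/416 = 0.000402998
  stratum E: (2200/20400)²·(1 − 327/2200)·2.4²/327 = 0.000174411
V̂(x̄_st) = 0.00153006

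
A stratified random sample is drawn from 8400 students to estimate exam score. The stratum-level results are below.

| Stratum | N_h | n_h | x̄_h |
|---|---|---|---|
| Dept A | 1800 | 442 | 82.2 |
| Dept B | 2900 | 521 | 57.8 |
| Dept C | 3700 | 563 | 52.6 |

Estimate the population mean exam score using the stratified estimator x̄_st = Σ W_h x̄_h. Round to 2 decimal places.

N = Σ N_h = 8400. Stratum weights W_h = N_h/N.
x̄_st = (1800·82.2 + 2900·57.8 + 3700·52.6) / 8400 = 60.7381

x̄_st ≈ 60.74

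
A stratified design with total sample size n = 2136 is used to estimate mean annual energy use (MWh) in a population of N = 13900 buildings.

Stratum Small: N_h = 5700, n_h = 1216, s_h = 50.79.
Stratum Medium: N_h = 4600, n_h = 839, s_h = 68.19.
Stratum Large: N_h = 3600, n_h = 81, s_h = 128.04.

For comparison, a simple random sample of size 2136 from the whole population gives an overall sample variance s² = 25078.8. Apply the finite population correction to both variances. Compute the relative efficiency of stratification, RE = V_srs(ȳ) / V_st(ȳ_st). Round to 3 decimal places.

V̂(ȳ_st) = Σ W_h² (1 − n_h/N_h) s_h²/n_h, with W_h = N_h/N and N = 13900:
  stratum Small: (5700/13900)²·(1 − 1216/5700)·50.79²/1216 = 0.28063
  stratum Medium: (4600/13900)²·(1 − 839/4600)·68.19²/839 = 0.496262
  stratum Large: (3600/13900)²·(1 − 81/3600)·128.04²/81 = 13.2708
V_st = 14.0477
V_srs = (1 − 2136/13900)·25078.8/2136 = 9.93678
Relative efficiency = V_srs / V_st = 9.93678/14.0477 = 0.7074

RE ≈ 0.707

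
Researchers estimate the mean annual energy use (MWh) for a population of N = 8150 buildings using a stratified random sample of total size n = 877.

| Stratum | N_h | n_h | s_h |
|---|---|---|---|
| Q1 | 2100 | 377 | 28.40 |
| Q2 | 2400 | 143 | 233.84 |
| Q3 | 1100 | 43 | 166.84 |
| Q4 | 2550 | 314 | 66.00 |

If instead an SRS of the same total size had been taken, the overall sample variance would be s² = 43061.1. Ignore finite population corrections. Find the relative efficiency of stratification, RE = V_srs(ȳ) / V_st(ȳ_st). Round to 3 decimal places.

RE ≈ 1.057

V̂(ȳ_st) = Σ W_h² s_h²/n_h, with W_h = N_h/N and N = 8150:
  stratum Q1: (2100/8150)²·28.40²/377 = 0.142043
  stratum Q2: (2400/8150)²·233.84²/143 = 33.1596
  stratum Q3: (1100/8150)²·166.84²/43 = 11.7924
  stratum Q4: (2550/8150)²·66.00²/314 = 1.35807
V_st = 46.4521
V_srs = s²/n = 43061.1/877 = 49.1005
Relative efficiency = V_srs / V_st = 49.1005/46.4521 = 1.0570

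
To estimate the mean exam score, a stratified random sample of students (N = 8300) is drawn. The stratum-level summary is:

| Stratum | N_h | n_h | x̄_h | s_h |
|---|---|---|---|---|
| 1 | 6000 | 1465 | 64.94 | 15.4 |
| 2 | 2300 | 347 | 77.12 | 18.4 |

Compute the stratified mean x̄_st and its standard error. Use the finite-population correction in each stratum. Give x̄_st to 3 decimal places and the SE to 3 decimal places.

x̄_st ≈ 68.315, SE ≈ 0.357

x̄_st = Σ W_h x̄_h = (6000·64.94 + 2300·77.12)/8300 = 68.31518
V̂(x̄_st) = Σ W_h² (1 − n_h/N_h) s_h²/n_h, with W_h = N_h/N and N = 8300:
  stratum 1: (6000/8300)²·(1 − 1465/6000)·15.4²/1465 = 0.0639405
  stratum 2: (2300/8300)²·(1 − 347/2300)·18.4²/347 = 0.063618
V̂(x̄_st) = 0.127559
SE(x̄_st) = √0.127559 = 0.357153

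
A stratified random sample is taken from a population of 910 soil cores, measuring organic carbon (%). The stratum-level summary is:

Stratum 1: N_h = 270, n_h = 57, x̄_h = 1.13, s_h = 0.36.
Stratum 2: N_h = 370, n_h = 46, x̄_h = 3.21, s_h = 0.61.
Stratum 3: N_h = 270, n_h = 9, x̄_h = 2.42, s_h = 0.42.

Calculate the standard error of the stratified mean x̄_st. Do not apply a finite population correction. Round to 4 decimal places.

SE(x̄_st) ≈ 0.0571

V̂(x̄_st) = Σ W_h² s_h²/n_h, with W_h = N_h/N and N = 910:
  stratum 1: (270/910)²·0.36²/57 = 0.000200159
  stratum 2: (370/910)²·0.61²/46 = 0.00133728
  stratum 3: (270/910)²·0.42²/9 = 0.00172544
V̂(x̄_st) = 0.00326288
SE(x̄_st) = √0.00326288 = 0.0571217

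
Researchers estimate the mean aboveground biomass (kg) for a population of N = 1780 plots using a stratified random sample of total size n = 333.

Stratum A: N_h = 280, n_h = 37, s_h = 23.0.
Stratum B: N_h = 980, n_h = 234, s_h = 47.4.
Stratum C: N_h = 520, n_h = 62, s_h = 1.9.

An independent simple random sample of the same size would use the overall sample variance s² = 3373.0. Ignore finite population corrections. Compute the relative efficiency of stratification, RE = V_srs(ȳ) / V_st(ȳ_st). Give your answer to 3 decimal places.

V̂(ȳ_st) = Σ W_h² s_h²/n_h, with W_h = N_h/N and N = 1780:
  stratum A: (280/1780)²·23.0²/37 = 0.353777
  stratum B: (980/1780)²·47.4²/234 = 2.9104
  stratum C: (520/1780)²·1.9²/62 = 0.00496915
V_st = 3.26915
V_srs = s²/n = 3373.0/333 = 10.1291
Relative efficiency = V_srs / V_st = 10.1291/3.26915 = 3.0984

RE ≈ 3.098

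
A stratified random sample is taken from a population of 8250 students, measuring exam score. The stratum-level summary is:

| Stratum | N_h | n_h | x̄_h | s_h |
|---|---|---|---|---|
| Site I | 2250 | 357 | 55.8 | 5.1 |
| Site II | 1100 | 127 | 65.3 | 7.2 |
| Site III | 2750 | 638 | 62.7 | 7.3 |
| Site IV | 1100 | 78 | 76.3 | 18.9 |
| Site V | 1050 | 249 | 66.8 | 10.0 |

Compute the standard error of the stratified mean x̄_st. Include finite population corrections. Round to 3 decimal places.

SE(x̄_st) ≈ 0.314

V̂(x̄_st) = Σ W_h² (1 − n_h/N_h) s_h²/n_h, with W_h = N_h/N and N = 8250:
  stratum Site I: (2250/8250)²·(1 − 357/2250)·5.1²/357 = 0.00455929
  stratum Site II: (1100/8250)²·(1 − 127/1100)·7.2²/127 = 0.00641887
  stratum Site III: (2750/8250)²·(1 − 638/2750)·7.3²/638 = 0.00712761
  stratum Site IV: (1100/8250)²·(1 − 78/1100)·18.9²/78 = 0.0756423
  stratum Site V: (1050/8250)²·(1 − 249/1050)·10.0²/249 = 0.00496266
V̂(x̄_st) = 0.0987107
SE(x̄_st) = √0.0987107 = 0.314183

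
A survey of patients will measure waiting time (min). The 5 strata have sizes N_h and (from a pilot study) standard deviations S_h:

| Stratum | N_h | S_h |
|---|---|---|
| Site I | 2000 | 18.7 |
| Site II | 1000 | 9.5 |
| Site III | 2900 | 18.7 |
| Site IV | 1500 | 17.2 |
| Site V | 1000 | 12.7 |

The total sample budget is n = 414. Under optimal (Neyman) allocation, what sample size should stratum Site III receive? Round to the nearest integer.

161

Neyman allocation: n_h = n · N_h S_h / Σ N_i S_i, with n = 414.
  stratum Site I: N_h·S_h = 2000·18.7 = 37400.00
  stratum Site II: N_h·S_h = 1000·9.5 = 9500.00
  stratum Site III: N_h·S_h = 2900·18.7 = 54230.00
  stratum Site IV: N_h·S_h = 1500·17.2 = 25800.00
  stratum Site V: N_h·S_h = 1000·12.7 = 12700.00
Σ N_h S_h = 139630.00
n for stratum Site III = 414·54230.00/139630.00 = 160.791 → 161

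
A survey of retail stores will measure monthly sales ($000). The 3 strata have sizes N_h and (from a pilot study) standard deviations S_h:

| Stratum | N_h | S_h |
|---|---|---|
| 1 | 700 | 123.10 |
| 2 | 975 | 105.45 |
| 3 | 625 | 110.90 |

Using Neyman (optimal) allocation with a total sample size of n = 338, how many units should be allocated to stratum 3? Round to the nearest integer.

Neyman allocation: n_h = n · N_h S_h / Σ N_i S_i, with n = 338.
  stratum 1: N_h·S_h = 700·123.10 = 86170.00
  stratum 2: N_h·S_h = 975·105.45 = 102813.75
  stratum 3: N_h·S_h = 625·110.90 = 69312.50
Σ N_h S_h = 258296.25
n for stratum 3 = 338·69312.50/258296.25 = 90.701 → 91

91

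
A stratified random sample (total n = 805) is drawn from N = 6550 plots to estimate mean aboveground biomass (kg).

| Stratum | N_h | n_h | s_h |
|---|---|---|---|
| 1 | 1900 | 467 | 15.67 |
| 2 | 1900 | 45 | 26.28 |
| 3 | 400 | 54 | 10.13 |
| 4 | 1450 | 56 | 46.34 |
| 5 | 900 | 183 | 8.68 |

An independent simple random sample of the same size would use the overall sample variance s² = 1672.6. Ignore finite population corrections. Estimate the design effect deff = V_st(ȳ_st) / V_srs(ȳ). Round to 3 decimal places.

deff ≈ 1.554

V̂(ȳ_st) = Σ W_h² s_h²/n_h, with W_h = N_h/N and N = 6550:
  stratum 1: (1900/6550)²·15.67²/467 = 0.0442431
  stratum 2: (1900/6550)²·26.28²/45 = 1.29141
  stratum 3: (400/6550)²·10.13²/54 = 0.007087
  stratum 4: (1450/6550)²·46.34²/56 = 1.87922
  stratum 5: (900/6550)²·8.68²/183 = 0.00777304
V_st = 3.22973
V_srs = s²/n = 1672.6/805 = 2.07776
deff = V_st / V_srs = 3.22973/2.07776 = 1.5544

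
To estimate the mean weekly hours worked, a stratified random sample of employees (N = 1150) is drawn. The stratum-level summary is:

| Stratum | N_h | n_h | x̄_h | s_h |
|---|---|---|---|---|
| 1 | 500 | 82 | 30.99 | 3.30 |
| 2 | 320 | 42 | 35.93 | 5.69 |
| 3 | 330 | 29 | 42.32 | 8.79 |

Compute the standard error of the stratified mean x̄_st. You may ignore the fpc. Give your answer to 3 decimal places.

SE(x̄_st) ≈ 0.552

V̂(x̄_st) = Σ W_h² s_h²/n_h, with W_h = N_h/N and N = 1150:
  stratum 1: (500/1150)²·3.30²/82 = 0.0251049
  stratum 2: (320/1150)²·5.69²/42 = 0.059687
  stratum 3: (330/1150)²·8.79²/29 = 0.219388
V̂(x̄_st) = 0.304179
SE(x̄_st) = √0.304179 = 0.551525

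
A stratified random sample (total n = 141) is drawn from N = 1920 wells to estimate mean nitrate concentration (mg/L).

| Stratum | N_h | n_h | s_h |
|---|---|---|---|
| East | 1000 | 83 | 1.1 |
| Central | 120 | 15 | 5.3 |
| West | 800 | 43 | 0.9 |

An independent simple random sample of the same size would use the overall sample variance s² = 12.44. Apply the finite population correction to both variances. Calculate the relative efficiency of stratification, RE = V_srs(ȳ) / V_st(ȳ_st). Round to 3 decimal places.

RE ≈ 6.230

V̂(ȳ_st) = Σ W_h² (1 − n_h/N_h) s_h²/n_h, with W_h = N_h/N and N = 1920:
  stratum East: (1000/1920)²·(1 − 83/1000)·1.1²/83 = 0.00362639
  stratum Central: (120/1920)²·(1 − 15/120)·5.3²/15 = 0.00640072
  stratum West: (800/1920)²·(1 − 43/800)·0.9²/43 = 0.00309457
V_st = 0.0131217
V_srs = (1 − 141/1920)·12.44/141 = 0.0817478
Relative efficiency = V_srs / V_st = 0.0817478/0.0131217 = 6.2300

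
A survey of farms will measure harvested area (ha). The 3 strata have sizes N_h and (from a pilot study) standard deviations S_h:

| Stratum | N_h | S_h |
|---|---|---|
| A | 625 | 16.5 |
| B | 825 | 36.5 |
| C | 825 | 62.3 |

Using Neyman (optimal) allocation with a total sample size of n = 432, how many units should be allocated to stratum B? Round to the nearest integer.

142

Neyman allocation: n_h = n · N_h S_h / Σ N_i S_i, with n = 432.
  stratum A: N_h·S_h = 625·16.5 = 10312.50
  stratum B: N_h·S_h = 825·36.5 = 30112.50
  stratum C: N_h·S_h = 825·62.3 = 51397.50
Σ N_h S_h = 91822.50
n for stratum B = 432·30112.50/91822.50 = 141.671 → 142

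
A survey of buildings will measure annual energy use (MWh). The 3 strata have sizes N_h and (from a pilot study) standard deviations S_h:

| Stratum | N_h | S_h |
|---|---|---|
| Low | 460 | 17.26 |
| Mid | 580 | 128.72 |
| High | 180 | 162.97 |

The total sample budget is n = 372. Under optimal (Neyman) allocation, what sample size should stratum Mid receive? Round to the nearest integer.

Neyman allocation: n_h = n · N_h S_h / Σ N_i S_i, with n = 372.
  stratum Low: N_h·S_h = 460·17.26 = 7939.60
  stratum Mid: N_h·S_h = 580·128.72 = 74657.60
  stratum High: N_h·S_h = 180·162.97 = 29334.60
Σ N_h S_h = 111931.80
n for stratum Mid = 372·74657.60/111931.80 = 248.121 → 248

248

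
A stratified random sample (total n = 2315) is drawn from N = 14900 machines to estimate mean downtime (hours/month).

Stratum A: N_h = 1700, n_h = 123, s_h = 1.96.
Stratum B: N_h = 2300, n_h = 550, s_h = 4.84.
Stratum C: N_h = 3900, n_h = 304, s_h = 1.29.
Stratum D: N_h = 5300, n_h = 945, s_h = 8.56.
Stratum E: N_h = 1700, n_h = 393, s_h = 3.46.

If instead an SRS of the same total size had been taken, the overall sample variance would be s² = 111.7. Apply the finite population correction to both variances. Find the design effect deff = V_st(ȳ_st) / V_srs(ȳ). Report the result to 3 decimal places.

deff ≈ 0.242

V̂(ȳ_st) = Σ W_h² (1 − n_h/N_h) s_h²/n_h, with W_h = N_h/N and N = 14900:
  stratum A: (1700/14900)²·(1 − 123/1700)·1.96²/123 = 0.000377151
  stratum B: (2300/14900)²·(1 − 550/2300)·4.84²/550 = 0.000772185
  stratum C: (3900/14900)²·(1 − 304/3900)·1.29²/304 = 0.000345794
  stratum D: (5300/14900)²·(1 − 945/5300)·8.56²/945 = 0.00806134
  stratum E: (1700/14900)²·(1 − 393/1700)·3.46²/393 = 0.000304868
V_st = 0.00986134
V_srs = (1 − 2315/14900)·111.7/2315 = 0.0407539
deff = V_st / V_srs = 0.00986134/0.0407539 = 0.2420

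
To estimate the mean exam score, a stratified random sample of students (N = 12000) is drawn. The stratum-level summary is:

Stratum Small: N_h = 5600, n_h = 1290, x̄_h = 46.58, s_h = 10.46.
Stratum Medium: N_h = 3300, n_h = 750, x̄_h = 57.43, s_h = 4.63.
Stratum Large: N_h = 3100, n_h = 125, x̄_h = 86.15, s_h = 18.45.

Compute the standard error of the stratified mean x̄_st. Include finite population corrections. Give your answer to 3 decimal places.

SE(x̄_st) ≈ 0.436

V̂(x̄_st) = Σ W_h² (1 − n_h/N_h) s_h²/n_h, with W_h = N_h/N and N = 12000:
  stratum Small: (5600/12000)²·(1 − 1290/5600)·10.46²/1290 = 0.014216
  stratum Medium: (3300/12000)²·(1 − 750/3300)·4.63²/750 = 0.00167029
  stratum Large: (3100/12000)²·(1 − 125/3100)·18.45²/125 = 0.174409
V̂(x̄_st) = 0.190295
SE(x̄_st) = √0.190295 = 0.436228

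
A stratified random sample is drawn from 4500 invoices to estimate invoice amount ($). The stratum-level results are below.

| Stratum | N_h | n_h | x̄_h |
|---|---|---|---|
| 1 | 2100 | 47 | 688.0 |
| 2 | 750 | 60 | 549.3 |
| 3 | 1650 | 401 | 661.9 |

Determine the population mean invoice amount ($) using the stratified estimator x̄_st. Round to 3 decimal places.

x̄_st ≈ 655.313

N = Σ N_h = 4500. Stratum weights W_h = N_h/N.
x̄_st = (2100·688.0 + 750·549.3 + 1650·661.9) / 4500 = 655.31333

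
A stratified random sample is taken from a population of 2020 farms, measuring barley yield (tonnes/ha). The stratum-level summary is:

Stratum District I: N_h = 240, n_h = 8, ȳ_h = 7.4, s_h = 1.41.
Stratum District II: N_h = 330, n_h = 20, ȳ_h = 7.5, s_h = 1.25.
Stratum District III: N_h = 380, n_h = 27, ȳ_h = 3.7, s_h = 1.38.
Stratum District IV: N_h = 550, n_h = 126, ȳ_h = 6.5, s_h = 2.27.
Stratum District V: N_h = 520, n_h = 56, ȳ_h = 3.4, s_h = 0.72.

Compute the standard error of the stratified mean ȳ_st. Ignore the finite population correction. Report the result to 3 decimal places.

V̂(ȳ_st) = Σ W_h² s_h²/n_h, with W_h = N_h/N and N = 2020:
  stratum District I: (240/2020)²·1.41²/8 = 0.00350807
  stratum District II: (330/2020)²·1.25²/20 = 0.00208504
  stratum District III: (380/2020)²·1.38²/27 = 0.00249608
  stratum District IV: (550/2020)²·2.27²/126 = 0.00303182
  stratum District V: (520/2020)²·0.72²/56 = 0.000613452
V̂(ȳ_st) = 0.0117345
SE(ȳ_st) = √0.0117345 = 0.108326

SE(ȳ_st) ≈ 0.108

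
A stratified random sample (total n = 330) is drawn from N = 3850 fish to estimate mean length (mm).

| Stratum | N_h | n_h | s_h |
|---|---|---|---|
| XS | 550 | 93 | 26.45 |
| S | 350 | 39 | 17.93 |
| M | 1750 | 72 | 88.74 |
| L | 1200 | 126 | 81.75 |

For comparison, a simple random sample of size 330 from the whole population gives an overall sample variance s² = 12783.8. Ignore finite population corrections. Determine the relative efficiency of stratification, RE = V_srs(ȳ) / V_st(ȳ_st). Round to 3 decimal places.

V̂(ȳ_st) = Σ W_h² s_h²/n_h, with W_h = N_h/N and N = 3850:
  stratum XS: (550/3850)²·26.45²/93 = 0.153523
  stratum S: (350/3850)²·17.93²/39 = 0.0681256
  stratum M: (1750/3850)²·88.74²/72 = 22.5975
  stratum L: (1200/3850)²·81.75²/126 = 5.15283
V_st = 27.972
V_srs = s²/n = 12783.8/330 = 38.7388
Relative efficiency = V_srs / V_st = 38.7388/27.972 = 1.3849

RE ≈ 1.385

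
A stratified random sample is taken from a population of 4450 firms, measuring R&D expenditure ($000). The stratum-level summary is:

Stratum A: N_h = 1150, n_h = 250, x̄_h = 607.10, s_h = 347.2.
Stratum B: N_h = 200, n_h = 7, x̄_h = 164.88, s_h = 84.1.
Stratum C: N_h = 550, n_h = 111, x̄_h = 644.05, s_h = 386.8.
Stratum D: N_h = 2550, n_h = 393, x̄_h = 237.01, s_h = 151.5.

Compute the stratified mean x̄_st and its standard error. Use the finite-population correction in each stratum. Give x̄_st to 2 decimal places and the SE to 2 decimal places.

x̄_st ≈ 379.72, SE ≈ 7.73

x̄_st = Σ W_h x̄_h = (1150·607.10 + 200·164.88 + 550·644.05 + 2550·237.01)/4450 = 379.71775
V̂(x̄_st) = Σ W_h² (1 − n_h/N_h) s_h²/n_h, with W_h = N_h/N and N = 4450:
  stratum A: (1150/4450)²·(1 − 250/1150)·347.2²/250 = 25.2023
  stratum B: (200/4450)²·(1 − 7/200)·84.1²/7 = 1.96952
  stratum C: (550/4450)²·(1 − 111/550)·386.8²/111 = 16.4345
  stratum D: (2550/4450)²·(1 − 393/2550)·151.5²/393 = 16.2219
V̂(x̄_st) = 59.8283
SE(x̄_st) = √59.8283 = 7.73487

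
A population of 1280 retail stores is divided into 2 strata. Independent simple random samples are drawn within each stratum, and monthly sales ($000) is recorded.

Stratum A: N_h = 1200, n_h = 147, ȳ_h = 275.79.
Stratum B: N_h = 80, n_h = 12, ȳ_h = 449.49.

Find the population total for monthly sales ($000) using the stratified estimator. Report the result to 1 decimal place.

τ̂_st ≈ 366907.2

τ̂_st = Σ N_h ȳ_h = 1200·275.79 + 80·449.49 = 366907.2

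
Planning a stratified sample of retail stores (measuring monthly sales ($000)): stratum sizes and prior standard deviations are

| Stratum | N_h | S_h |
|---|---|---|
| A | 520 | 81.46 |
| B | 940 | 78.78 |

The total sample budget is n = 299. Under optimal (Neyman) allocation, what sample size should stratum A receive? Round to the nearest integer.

109

Neyman allocation: n_h = n · N_h S_h / Σ N_i S_i, with n = 299.
  stratum A: N_h·S_h = 520·81.46 = 42359.20
  stratum B: N_h·S_h = 940·78.78 = 74053.20
Σ N_h S_h = 116412.40
n for stratum A = 299·42359.20/116412.40 = 108.798 → 109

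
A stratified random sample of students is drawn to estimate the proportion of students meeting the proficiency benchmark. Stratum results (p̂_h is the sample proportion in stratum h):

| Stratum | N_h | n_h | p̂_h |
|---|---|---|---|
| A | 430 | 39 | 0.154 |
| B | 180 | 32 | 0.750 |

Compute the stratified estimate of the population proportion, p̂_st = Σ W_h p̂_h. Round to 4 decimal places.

p̂_st ≈ 0.3299

N = 610; stratum weights W_h = N_h/N.
p̂_st = Σ W_h p̂_h = (430·0.154 + 180·0.750)/610 = 0.32987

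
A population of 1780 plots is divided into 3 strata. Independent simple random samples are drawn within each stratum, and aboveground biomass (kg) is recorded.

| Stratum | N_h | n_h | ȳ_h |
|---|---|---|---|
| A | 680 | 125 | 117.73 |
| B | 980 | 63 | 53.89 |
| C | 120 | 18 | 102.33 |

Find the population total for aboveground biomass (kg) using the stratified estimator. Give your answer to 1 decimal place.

τ̂_st = Σ N_h ȳ_h = 680·117.73 + 980·53.89 + 120·102.33 = 145148.2

τ̂_st ≈ 145148.2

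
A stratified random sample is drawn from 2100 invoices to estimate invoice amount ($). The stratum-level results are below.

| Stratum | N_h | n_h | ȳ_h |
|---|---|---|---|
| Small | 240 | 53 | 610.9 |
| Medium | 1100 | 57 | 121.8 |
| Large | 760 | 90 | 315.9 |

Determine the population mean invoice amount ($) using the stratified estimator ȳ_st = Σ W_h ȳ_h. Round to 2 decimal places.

N = Σ N_h = 2100. Stratum weights W_h = N_h/N.
ȳ_st = (240·610.9 + 1100·121.8 + 760·315.9) / 2100 = 247.9429

ȳ_st ≈ 247.94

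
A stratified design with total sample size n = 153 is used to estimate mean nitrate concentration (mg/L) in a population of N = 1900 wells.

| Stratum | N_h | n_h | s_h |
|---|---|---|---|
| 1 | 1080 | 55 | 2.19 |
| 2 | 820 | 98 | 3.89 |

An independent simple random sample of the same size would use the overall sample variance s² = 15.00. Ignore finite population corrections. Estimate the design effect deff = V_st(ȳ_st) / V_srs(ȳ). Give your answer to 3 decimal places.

deff ≈ 0.581

V̂(ȳ_st) = Σ W_h² s_h²/n_h, with W_h = N_h/N and N = 1900:
  stratum 1: (1080/1900)²·2.19²/55 = 0.0281751
  stratum 2: (820/1900)²·3.89²/98 = 0.0287603
V_st = 0.0569354
V_srs = s²/n = 15.00/153 = 0.0980392
deff = V_st / V_srs = 0.0569354/0.0980392 = 0.5807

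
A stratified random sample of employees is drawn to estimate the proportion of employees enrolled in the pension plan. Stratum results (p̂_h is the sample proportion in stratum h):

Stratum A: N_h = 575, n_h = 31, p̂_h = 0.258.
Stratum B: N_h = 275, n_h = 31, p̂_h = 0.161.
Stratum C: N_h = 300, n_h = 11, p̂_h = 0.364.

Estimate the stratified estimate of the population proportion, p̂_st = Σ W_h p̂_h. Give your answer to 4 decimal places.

p̂_st ≈ 0.2625

N = 1150; stratum weights W_h = N_h/N.
p̂_st = Σ W_h p̂_h = (575·0.258 + 275·0.161 + 300·0.364)/1150 = 0.26246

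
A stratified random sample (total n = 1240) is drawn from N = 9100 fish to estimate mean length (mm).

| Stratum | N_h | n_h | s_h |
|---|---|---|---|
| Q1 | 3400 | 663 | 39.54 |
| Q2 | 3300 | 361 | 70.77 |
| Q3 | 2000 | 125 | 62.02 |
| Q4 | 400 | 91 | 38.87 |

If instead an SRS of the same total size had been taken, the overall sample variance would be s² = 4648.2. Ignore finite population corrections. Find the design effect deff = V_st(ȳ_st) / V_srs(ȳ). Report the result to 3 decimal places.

deff ≈ 0.980

V̂(ȳ_st) = Σ W_h² s_h²/n_h, with W_h = N_h/N and N = 9100:
  stratum Q1: (3400/9100)²·39.54²/663 = 0.329181
  stratum Q2: (3300/9100)²·70.77²/361 = 1.82447
  stratum Q3: (2000/9100)²·62.02²/125 = 1.48638
  stratum Q4: (400/9100)²·38.87²/91 = 0.0320793
V_st = 3.67211
V_srs = s²/n = 4648.2/1240 = 3.74855
deff = V_st / V_srs = 3.67211/3.74855 = 0.9796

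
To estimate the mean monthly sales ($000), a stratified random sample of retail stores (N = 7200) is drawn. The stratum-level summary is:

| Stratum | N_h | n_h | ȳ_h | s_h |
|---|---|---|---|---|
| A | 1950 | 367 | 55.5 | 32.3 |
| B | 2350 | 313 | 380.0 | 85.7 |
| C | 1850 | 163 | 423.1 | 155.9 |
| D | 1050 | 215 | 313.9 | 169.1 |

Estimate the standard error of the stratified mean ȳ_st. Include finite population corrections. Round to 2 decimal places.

V̂(ȳ_st) = Σ W_h² (1 − n_h/N_h) s_h²/n_h, with W_h = N_h/N and N = 7200:
  stratum A: (1950/7200)²·(1 − 367/1950)·32.3²/367 = 0.169274
  stratum B: (2350/7200)²·(1 − 313/2350)·85.7²/313 = 2.16676
  stratum C: (1850/7200)²·(1 − 163/1850)·155.9²/163 = 8.9769
  stratum D: (1050/7200)²·(1 − 215/1050)·169.1²/215 = 2.24936
V̂(ȳ_st) = 13.5623
SE(ȳ_st) = √13.5623 = 3.6827

SE(ȳ_st) ≈ 3.68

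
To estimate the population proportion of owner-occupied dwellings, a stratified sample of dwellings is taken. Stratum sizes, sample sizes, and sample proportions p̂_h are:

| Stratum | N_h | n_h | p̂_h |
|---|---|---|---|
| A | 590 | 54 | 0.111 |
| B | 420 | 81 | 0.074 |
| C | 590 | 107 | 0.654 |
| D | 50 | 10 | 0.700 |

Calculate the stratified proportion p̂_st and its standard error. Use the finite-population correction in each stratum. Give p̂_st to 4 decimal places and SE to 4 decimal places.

N = 1650; stratum weights W_h = N_h/N.
p̂_st = Σ W_h p̂_h = (590·0.111 + 420·0.074 + 590·0.654 + 50·0.700)/1650 = 0.31359
V̂(p̂_st) = Σ W_h² (1 − n_h/N_h) p̂_h(1−p̂_h)/(n_h−1):
  stratum A: (590/1650)²·(1 − 54/590)·0.111·0.889/53 = 0.000216271
  stratum B: (420/1650)²·(1 − 81/420)·0.074·0.926/80 = 4.47954e-05
  stratum C: (590/1650)²·(1 − 107/590)·0.654·0.346/106 = 0.000223449
  stratum D: (50/1650)²·(1 − 10/50)·0.700·0.300/9 = 1.71411e-05
V̂(p̂_st) = 0.000501657; SE = √V̂ = 0.0223977

p̂_st ≈ 0.3136, SE ≈ 0.0224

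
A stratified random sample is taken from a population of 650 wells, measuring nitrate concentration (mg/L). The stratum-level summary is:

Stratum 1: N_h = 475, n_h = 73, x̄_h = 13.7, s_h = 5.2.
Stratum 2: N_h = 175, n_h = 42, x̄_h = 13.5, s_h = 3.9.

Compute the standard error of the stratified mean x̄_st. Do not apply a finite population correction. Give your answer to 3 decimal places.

SE(x̄_st) ≈ 0.473

V̂(x̄_st) = Σ W_h² s_h²/n_h, with W_h = N_h/N and N = 650:
  stratum 1: (475/650)²·5.2²/73 = 0.197808
  stratum 2: (175/650)²·3.9²/42 = 0.02625
V̂(x̄_st) = 0.224058
SE(x̄_st) = √0.224058 = 0.473348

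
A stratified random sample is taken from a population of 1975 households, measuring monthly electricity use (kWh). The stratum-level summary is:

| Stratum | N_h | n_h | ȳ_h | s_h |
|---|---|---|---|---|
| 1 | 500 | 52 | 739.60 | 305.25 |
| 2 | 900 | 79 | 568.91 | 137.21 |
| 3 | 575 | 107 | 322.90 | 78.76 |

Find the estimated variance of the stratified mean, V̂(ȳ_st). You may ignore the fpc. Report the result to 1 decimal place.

V̂(ȳ_st) = Σ W_h² s_h²/n_h, with W_h = N_h/N and N = 1975:
  stratum 1: (500/1975)²·305.25²/52 = 114.845
  stratum 2: (900/1975)²·137.21²/79 = 49.4875
  stratum 3: (575/1975)²·78.76²/107 = 4.91393
V̂(ȳ_st) = 169.247

V̂(ȳ_st) ≈ 169.2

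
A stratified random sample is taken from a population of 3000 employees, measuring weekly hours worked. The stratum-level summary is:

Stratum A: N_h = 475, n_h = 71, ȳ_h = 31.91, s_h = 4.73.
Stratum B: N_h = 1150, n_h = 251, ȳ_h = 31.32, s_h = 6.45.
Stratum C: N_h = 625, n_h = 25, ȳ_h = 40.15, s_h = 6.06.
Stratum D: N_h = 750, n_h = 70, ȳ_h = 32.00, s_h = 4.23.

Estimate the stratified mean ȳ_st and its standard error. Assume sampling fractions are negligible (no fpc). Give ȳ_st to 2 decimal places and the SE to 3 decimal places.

ȳ_st ≈ 33.42, SE ≈ 0.335

ȳ_st = Σ W_h ȳ_h = (475·31.91 + 1150·31.32 + 625·40.15 + 750·32.00)/3000 = 33.42300
V̂(ȳ_st) = Σ W_h² s_h²/n_h, with W_h = N_h/N and N = 3000:
  stratum A: (475/3000)²·4.73²/71 = 0.00789966
  stratum B: (1150/3000)²·6.45²/251 = 0.0243556
  stratum C: (625/3000)²·6.06²/25 = 0.0637563
  stratum D: (750/3000)²·4.23²/70 = 0.0159758
V̂(ȳ_st) = 0.111987
SE(ȳ_st) = √0.111987 = 0.334645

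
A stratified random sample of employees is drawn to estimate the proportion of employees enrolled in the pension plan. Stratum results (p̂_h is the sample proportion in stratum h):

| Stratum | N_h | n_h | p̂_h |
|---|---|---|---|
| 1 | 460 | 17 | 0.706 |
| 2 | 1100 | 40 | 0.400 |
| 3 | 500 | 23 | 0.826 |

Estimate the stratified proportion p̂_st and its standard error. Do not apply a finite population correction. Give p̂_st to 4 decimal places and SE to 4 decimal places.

N = 2060; stratum weights W_h = N_h/N.
p̂_st = Σ W_h p̂_h = (460·0.706 + 1100·0.400 + 500·0.826)/2060 = 0.57173
V̂(p̂_st) = Σ W_h² p̂_h(1−p̂_h)/(n_h−1):
  stratum 1: (460/2060)²·0.706·0.294/16 = 0.000646864
  stratum 2: (1100/2060)²·0.400·0.600/39 = 0.00175468
  stratum 3: (500/2060)²·0.826·0.174/22 = 0.000384868
V̂(p̂_st) = 0.00278641; SE = √V̂ = 0.0527865

p̂_st ≈ 0.5717, SE ≈ 0.0528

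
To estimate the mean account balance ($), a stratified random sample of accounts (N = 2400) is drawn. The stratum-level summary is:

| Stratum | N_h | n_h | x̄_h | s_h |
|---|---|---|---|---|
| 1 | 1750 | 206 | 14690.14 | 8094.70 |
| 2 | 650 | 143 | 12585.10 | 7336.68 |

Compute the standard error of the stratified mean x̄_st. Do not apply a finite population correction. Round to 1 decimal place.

SE(x̄_st) ≈ 443.5

V̂(x̄_st) = Σ W_h² s_h²/n_h, with W_h = N_h/N and N = 2400:
  stratum 1: (1750/2400)²·8094.70²/206 = 169117
  stratum 2: (650/2400)²·7336.68²/143 = 27610.1
V̂(x̄_st) = 196727
SE(x̄_st) = √196727 = 443.54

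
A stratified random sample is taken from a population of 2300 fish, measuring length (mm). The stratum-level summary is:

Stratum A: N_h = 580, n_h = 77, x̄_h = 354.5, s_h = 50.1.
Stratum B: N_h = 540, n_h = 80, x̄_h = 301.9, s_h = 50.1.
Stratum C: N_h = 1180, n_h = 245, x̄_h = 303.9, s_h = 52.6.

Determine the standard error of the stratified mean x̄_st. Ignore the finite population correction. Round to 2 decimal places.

V̂(x̄_st) = Σ W_h² s_h²/n_h, with W_h = N_h/N and N = 2300:
  stratum A: (580/2300)²·50.1²/77 = 2.07293
  stratum B: (540/2300)²·50.1²/80 = 1.72949
  stratum C: (1180/2300)²·52.6²/245 = 2.97244
V̂(x̄_st) = 6.77486
SE(x̄_st) = √6.77486 = 2.60286

SE(x̄_st) ≈ 2.60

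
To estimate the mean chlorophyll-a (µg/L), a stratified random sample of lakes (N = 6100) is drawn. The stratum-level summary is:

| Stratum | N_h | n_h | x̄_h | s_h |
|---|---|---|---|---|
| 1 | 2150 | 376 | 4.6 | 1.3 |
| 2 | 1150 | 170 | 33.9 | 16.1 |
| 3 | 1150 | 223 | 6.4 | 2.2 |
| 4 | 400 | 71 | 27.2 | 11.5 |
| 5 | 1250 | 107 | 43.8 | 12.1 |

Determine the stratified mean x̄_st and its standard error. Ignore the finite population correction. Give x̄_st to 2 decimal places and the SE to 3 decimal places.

x̄_st ≈ 19.98, SE ≈ 0.348

x̄_st = Σ W_h x̄_h = (2150·4.6 + 1150·33.9 + 1150·6.4 + 400·27.2 + 1250·43.8)/6100 = 19.97787
V̂(x̄_st) = Σ W_h² s_h²/n_h, with W_h = N_h/N and N = 6100:
  stratum 1: (2150/6100)²·1.3²/376 = 0.000558362
  stratum 2: (1150/6100)²·16.1²/170 = 0.0541925
  stratum 3: (1150/6100)²·2.2²/223 = 0.000771394
  stratum 4: (400/6100)²·11.5²/71 = 0.00800936
  stratum 5: (1250/6100)²·12.1²/107 = 0.0574576
V̂(x̄_st) = 0.120989
SE(x̄_st) = √0.120989 = 0.347835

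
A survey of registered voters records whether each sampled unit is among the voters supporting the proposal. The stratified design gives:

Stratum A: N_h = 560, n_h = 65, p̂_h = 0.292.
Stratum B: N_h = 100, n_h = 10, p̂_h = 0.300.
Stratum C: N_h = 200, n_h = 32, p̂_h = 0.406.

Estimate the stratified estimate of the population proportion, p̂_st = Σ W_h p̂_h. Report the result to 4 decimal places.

N = 860; stratum weights W_h = N_h/N.
p̂_st = Σ W_h p̂_h = (560·0.292 + 100·0.300 + 200·0.406)/860 = 0.31944

p̂_st ≈ 0.3194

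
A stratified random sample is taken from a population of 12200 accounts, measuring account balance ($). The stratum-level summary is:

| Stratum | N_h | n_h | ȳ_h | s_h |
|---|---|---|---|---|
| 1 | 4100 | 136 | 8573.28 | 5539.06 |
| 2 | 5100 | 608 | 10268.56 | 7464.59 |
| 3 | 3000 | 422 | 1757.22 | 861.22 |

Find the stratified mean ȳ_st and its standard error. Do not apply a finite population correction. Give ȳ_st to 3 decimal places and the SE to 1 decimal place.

ȳ_st = Σ W_h ȳ_h = (4100·8573.28 + 5100·10268.56 + 3000·1757.22)/12200 = 7605.88230
V̂(ȳ_st) = Σ W_h² s_h²/n_h, with W_h = N_h/N and N = 12200:
  stratum 1: (4100/12200)²·5539.06²/136 = 25478.9
  stratum 2: (5100/12200)²·7464.59²/608 = 16015.1
  stratum 3: (3000/12200)²·861.22²/422 = 106.277
V̂(ȳ_st) = 41600.3
SE(ȳ_st) = √41600.3 = 203.961

ȳ_st ≈ 7605.882, SE ≈ 204.0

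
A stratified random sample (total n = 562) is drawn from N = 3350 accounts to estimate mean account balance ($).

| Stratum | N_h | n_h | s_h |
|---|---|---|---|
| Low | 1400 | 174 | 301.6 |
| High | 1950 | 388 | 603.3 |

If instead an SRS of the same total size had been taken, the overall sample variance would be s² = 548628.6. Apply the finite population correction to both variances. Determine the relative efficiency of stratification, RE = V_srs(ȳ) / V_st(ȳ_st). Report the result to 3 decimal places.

V̂(ȳ_st) = Σ W_h² (1 − n_h/N_h) s_h²/n_h, with W_h = N_h/N and N = 3350:
  stratum Low: (1400/3350)²·(1 − 174/1400)·301.6²/174 = 79.9544
  stratum High: (1950/3350)²·(1 − 388/1950)·603.3²/388 = 254.601
V_st = 334.556
V_srs = (1 − 562/3350)·548628.6/562 = 812.438
Relative efficiency = V_srs / V_st = 812.438/334.556 = 2.4284

RE ≈ 2.428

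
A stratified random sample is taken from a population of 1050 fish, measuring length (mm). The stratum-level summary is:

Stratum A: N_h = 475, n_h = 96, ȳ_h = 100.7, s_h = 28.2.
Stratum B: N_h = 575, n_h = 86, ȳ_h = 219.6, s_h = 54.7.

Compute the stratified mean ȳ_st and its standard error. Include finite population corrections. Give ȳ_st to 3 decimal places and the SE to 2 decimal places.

ȳ_st = Σ W_h ȳ_h = (475·100.7 + 575·219.6)/1050 = 165.81190
V̂(ȳ_st) = Σ W_h² (1 − n_h/N_h) s_h²/n_h, with W_h = N_h/N and N = 1050:
  stratum A: (475/1050)²·(1 − 96/475)·28.2²/96 = 1.35264
  stratum B: (575/1050)²·(1 − 86/575)·54.7²/86 = 8.87308
V̂(ȳ_st) = 10.2257
SE(ȳ_st) = √10.2257 = 3.19777

ȳ_st ≈ 165.812, SE ≈ 3.20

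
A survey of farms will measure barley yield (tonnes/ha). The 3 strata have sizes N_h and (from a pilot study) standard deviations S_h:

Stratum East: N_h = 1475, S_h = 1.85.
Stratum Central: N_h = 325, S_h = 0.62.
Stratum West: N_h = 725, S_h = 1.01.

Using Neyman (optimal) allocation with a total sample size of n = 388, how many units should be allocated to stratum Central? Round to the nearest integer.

21

Neyman allocation: n_h = n · N_h S_h / Σ N_i S_i, with n = 388.
  stratum East: N_h·S_h = 1475·1.85 = 2728.75
  stratum Central: N_h·S_h = 325·0.62 = 201.50
  stratum West: N_h·S_h = 725·1.01 = 732.25
Σ N_h S_h = 3662.50
n for stratum Central = 388·201.50/3662.50 = 21.347 → 21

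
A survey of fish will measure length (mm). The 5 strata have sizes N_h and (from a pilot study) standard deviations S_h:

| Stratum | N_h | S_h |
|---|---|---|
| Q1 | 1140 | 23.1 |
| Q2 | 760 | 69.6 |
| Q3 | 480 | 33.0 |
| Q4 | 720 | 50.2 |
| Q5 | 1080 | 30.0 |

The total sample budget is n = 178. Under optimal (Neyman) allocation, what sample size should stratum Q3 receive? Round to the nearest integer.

17

Neyman allocation: n_h = n · N_h S_h / Σ N_i S_i, with n = 178.
  stratum Q1: N_h·S_h = 1140·23.1 = 26334.00
  stratum Q2: N_h·S_h = 760·69.6 = 52896.00
  stratum Q3: N_h·S_h = 480·33.0 = 15840.00
  stratum Q4: N_h·S_h = 720·50.2 = 36144.00
  stratum Q5: N_h·S_h = 1080·30.0 = 32400.00
Σ N_h S_h = 163614.00
n for stratum Q3 = 178·15840.00/163614.00 = 17.233 → 17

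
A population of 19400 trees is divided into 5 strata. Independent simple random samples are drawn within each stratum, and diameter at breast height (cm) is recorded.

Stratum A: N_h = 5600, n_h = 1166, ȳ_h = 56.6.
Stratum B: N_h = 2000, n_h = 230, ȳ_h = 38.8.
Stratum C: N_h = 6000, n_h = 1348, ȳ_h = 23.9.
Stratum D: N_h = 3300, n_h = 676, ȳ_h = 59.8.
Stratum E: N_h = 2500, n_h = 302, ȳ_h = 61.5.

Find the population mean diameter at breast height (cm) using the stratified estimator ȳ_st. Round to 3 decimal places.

ȳ_st ≈ 45.827

N = Σ N_h = 19400. Stratum weights W_h = N_h/N.
ȳ_st = (5600·56.6 + 2000·38.8 + 6000·23.9 + 3300·59.8 + 2500·61.5) / 19400 = 45.82732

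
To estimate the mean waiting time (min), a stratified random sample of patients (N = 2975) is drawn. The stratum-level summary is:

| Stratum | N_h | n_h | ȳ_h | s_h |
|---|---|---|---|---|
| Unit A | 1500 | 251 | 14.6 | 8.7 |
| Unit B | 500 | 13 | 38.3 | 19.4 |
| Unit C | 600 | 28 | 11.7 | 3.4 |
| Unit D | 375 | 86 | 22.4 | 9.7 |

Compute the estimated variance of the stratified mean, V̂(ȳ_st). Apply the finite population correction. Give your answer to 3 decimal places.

V̂(ȳ_st) = Σ W_h² (1 − n_h/N_h) s_h²/n_h, with W_h = N_h/N and N = 2975:
  stratum Unit A: (1500/2975)²·(1 − 251/1500)·8.7²/251 = 0.0638329
  stratum Unit B: (500/2975)²·(1 − 13/500)·19.4²/13 = 0.796499
  stratum Unit C: (600/2975)²·(1 − 28/600)·3.4²/28 = 0.0160093
  stratum Unit D: (375/2975)²·(1 − 86/375)·9.7²/86 = 0.0133968
V̂(ȳ_st) = 0.889738

V̂(ȳ_st) ≈ 0.890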